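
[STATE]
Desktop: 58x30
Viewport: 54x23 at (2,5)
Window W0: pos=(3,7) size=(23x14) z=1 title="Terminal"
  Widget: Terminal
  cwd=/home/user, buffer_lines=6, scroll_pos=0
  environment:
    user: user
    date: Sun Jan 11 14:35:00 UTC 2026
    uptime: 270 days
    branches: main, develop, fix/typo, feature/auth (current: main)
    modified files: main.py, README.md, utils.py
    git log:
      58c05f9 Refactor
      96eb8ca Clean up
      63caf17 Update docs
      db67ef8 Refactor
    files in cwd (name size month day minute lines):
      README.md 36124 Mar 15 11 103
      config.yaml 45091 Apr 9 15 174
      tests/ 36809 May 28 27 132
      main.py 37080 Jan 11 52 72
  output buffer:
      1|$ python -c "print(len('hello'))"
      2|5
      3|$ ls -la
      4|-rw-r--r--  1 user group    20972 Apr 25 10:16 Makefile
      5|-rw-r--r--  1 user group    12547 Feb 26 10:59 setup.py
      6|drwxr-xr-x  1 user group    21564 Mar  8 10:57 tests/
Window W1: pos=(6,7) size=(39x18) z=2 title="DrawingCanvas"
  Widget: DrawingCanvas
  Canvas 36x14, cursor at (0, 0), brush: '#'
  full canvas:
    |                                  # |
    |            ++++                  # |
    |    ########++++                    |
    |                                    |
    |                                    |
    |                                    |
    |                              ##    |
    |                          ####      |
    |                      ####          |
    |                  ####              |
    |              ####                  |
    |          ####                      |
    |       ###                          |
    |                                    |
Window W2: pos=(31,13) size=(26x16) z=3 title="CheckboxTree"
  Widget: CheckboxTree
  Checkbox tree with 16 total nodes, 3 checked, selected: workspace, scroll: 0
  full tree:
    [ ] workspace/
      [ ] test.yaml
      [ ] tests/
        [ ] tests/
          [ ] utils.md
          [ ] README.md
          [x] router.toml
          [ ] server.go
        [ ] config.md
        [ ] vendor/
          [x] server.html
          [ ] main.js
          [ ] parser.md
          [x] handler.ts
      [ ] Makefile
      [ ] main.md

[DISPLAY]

                                                      
                                                      
 ┏━━┏━━━━━━━━━━━━━━━━━━━━━━━━━━━━━━━━━━━━━┓           
 ┃ T┃ DrawingCanvas                       ┃           
 ┠──┠─────────────────────────────────────┨           
 ┃$ ┃+                                 #  ┃           
 ┃5 ┃            ++++                  #  ┃           
 ┃$ ┃    ########++++                     ┃           
 ┃-r┃                        ┏━━━━━━━━━━━━━━━━━━━━━━━━
 ┃-r┃                        ┃ CheckboxTree           
 ┃dr┃                        ┠────────────────────────
 ┃$ ┃                        ┃>[-] workspace/         
 ┃  ┃                        ┃   [ ] test.yaml        
 ┃  ┃                      ##┃   [-] tests/           
 ┃  ┃                  ####  ┃     [-] tests/         
 ┗━━┃              ####      ┃       [ ] utils.md     
    ┃          ####          ┃       [ ] README.md    
    ┃       ###              ┃       [x] router.toml  
    ┃                        ┃       [ ] server.go    
    ┗━━━━━━━━━━━━━━━━━━━━━━━━┃     [ ] config.md      
                             ┃     [-] vendor/        
                             ┃       [x] server.html  
                             ┃       [ ] main.js      


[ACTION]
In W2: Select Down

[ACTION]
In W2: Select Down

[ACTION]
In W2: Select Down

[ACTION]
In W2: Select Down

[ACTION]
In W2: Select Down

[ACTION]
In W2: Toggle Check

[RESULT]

                                                      
                                                      
 ┏━━┏━━━━━━━━━━━━━━━━━━━━━━━━━━━━━━━━━━━━━┓           
 ┃ T┃ DrawingCanvas                       ┃           
 ┠──┠─────────────────────────────────────┨           
 ┃$ ┃+                                 #  ┃           
 ┃5 ┃            ++++                  #  ┃           
 ┃$ ┃    ########++++                     ┃           
 ┃-r┃                        ┏━━━━━━━━━━━━━━━━━━━━━━━━
 ┃-r┃                        ┃ CheckboxTree           
 ┃dr┃                        ┠────────────────────────
 ┃$ ┃                        ┃ [-] workspace/         
 ┃  ┃                        ┃   [ ] test.yaml        
 ┃  ┃                      ##┃   [-] tests/           
 ┃  ┃                  ####  ┃     [-] tests/         
 ┗━━┃              ####      ┃       [ ] utils.md     
    ┃          ####          ┃>      [x] README.md    
    ┃       ###              ┃       [x] router.toml  
    ┃                        ┃       [ ] server.go    
    ┗━━━━━━━━━━━━━━━━━━━━━━━━┃     [ ] config.md      
                             ┃     [-] vendor/        
                             ┃       [x] server.html  
                             ┃       [ ] main.js      


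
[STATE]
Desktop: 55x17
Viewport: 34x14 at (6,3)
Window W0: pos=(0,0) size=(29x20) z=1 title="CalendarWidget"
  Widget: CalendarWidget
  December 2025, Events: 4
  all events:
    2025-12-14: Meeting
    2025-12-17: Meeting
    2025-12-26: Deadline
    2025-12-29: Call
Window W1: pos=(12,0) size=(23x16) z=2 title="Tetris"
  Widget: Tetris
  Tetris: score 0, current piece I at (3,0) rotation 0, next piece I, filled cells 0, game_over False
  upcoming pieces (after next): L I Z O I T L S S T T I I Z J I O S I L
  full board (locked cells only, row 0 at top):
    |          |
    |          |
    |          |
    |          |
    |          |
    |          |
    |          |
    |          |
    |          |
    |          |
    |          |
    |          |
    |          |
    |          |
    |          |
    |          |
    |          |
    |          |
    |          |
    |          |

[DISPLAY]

  Dece┃          │Next:     ┃     
 We Th┃          │████      ┃     
  3  4┃          │          ┃     
 10 11┃          │          ┃     
 17* 1┃          │          ┃     
 24 25┃          │          ┃     
0 31  ┃          │Score:    ┃     
      ┃          │0         ┃     
      ┃          │          ┃     
      ┃          │          ┃     
      ┃          │          ┃     
      ┃          │          ┃     
      ┗━━━━━━━━━━━━━━━━━━━━━┛     
                      ┃           


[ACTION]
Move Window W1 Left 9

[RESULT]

        │Next:     ┃  ┃           
        │████      ┃  ┃           
        │          ┃  ┃           
        │          ┃  ┃           
        │          ┃  ┃           
        │          ┃  ┃           
        │Score:    ┃  ┃           
        │0         ┃  ┃           
        │          ┃  ┃           
        │          ┃  ┃           
        │          ┃  ┃           
        │          ┃  ┃           
━━━━━━━━━━━━━━━━━━━┛  ┃           
                      ┃           


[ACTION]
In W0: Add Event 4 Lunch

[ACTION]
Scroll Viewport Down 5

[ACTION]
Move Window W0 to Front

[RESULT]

  December 2025       ┃           
 We Th Fr Sa Su       ┃           
  3  4*  5  6  7      ┃           
 10 11 12 13 14*      ┃           
 17* 18 19 20 21      ┃           
 24 25 26* 27 28      ┃           
0 31                  ┃           
                      ┃           
                      ┃           
                      ┃           
                      ┃           
                      ┃           
                      ┃           
                      ┃           


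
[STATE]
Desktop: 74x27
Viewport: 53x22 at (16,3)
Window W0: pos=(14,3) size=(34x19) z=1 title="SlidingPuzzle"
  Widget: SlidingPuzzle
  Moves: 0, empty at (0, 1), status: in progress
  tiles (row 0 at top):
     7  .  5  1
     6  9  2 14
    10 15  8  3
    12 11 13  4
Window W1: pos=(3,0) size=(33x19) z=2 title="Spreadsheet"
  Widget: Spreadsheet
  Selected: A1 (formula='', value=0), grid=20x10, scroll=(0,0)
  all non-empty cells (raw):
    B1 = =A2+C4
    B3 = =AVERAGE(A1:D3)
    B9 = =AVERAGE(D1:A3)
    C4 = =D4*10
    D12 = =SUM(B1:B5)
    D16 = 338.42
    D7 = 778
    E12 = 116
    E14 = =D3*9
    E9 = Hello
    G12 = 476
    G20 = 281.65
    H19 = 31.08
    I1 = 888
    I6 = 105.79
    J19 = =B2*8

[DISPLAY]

                   ┃━━━━━━━━━━━┓                     
   B       C       ┃           ┃                     
-------------------┃───────────┨                     
       0       0   ┃           ┃                     
       0       0   ┃           ┃                     
#CIRC!         0   ┃           ┃                     
       0       0   ┃           ┃                     
       0       0   ┃           ┃                     
       0       0   ┃           ┃                     
       0       0   ┃           ┃                     
       0       0   ┃           ┃                     
#CIRC!         0   ┃           ┃                     
       0       0   ┃           ┃                     
       0       0   ┃           ┃                     
       0       0#CI┃           ┃                     
━━━━━━━━━━━━━━━━━━━┛           ┃                     
                               ┃                     
                               ┃                     
━━━━━━━━━━━━━━━━━━━━━━━━━━━━━━━┛                     
                                                     
                                                     
                                                     


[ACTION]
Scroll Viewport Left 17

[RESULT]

   ┃A1:                            ┃━━━━━━━━━━━┓     
   ┃       A       B       C       ┃           ┃     
   ┃-------------------------------┃───────────┨     
   ┃  1      [0]       0       0   ┃           ┃     
   ┃  2        0       0       0   ┃           ┃     
   ┃  3        0#CIRC!         0   ┃           ┃     
   ┃  4        0       0       0   ┃           ┃     
   ┃  5        0       0       0   ┃           ┃     
   ┃  6        0       0       0   ┃           ┃     
   ┃  7        0       0       0   ┃           ┃     
   ┃  8        0       0       0   ┃           ┃     
   ┃  9        0#CIRC!         0   ┃           ┃     
   ┃ 10        0       0       0   ┃           ┃     
   ┃ 11        0       0       0   ┃           ┃     
   ┃ 12        0       0       0#CI┃           ┃     
   ┗━━━━━━━━━━━━━━━━━━━━━━━━━━━━━━━┛           ┃     
              ┃                                ┃     
              ┃                                ┃     
              ┗━━━━━━━━━━━━━━━━━━━━━━━━━━━━━━━━┛     
                                                     
                                                     
                                                     


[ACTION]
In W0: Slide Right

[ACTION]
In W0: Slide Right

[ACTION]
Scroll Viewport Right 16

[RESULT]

                   ┃━━━━━━━━━━━┓                     
   B       C       ┃           ┃                     
-------------------┃───────────┨                     
       0       0   ┃           ┃                     
       0       0   ┃           ┃                     
#CIRC!         0   ┃           ┃                     
       0       0   ┃           ┃                     
       0       0   ┃           ┃                     
       0       0   ┃           ┃                     
       0       0   ┃           ┃                     
       0       0   ┃           ┃                     
#CIRC!         0   ┃           ┃                     
       0       0   ┃           ┃                     
       0       0   ┃           ┃                     
       0       0#CI┃           ┃                     
━━━━━━━━━━━━━━━━━━━┛           ┃                     
                               ┃                     
                               ┃                     
━━━━━━━━━━━━━━━━━━━━━━━━━━━━━━━┛                     
                                                     
                                                     
                                                     


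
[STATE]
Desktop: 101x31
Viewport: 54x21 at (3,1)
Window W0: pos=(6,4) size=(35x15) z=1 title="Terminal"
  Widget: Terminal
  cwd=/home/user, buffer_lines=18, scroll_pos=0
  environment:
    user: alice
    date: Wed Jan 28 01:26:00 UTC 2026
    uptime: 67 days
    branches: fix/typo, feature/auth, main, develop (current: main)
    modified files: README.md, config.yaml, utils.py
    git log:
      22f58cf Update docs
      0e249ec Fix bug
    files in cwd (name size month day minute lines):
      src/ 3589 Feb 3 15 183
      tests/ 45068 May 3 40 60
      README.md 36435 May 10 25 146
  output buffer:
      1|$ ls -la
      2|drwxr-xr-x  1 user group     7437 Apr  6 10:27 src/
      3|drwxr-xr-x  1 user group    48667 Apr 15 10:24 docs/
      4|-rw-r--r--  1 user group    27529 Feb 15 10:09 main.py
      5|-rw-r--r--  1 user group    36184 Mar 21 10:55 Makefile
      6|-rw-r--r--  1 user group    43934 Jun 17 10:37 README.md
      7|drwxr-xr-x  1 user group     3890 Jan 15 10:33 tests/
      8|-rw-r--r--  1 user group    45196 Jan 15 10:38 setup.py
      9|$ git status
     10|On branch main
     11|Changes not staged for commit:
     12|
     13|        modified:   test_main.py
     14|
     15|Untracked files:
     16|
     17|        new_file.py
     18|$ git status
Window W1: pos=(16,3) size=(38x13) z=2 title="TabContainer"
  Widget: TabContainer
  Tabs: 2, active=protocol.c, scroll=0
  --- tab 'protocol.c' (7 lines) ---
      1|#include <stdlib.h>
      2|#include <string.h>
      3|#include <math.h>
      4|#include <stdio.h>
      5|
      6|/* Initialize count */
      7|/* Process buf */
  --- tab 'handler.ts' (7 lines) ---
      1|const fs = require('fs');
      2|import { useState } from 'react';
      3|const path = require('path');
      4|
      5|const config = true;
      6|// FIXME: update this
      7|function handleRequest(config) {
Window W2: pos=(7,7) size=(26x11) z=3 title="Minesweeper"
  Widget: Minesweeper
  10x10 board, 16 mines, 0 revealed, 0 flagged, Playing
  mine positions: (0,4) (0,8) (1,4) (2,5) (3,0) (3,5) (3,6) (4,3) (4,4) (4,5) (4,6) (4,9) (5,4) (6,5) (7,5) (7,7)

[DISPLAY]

                                                      
                                                      
             ┏━━━━━━━━━━━━━━━━━━━━━━━━━━━━━━━━━━━━┓   
   ┏━━━━━━━━━┃ TabContainer                       ┃   
   ┃ Terminal┠────────────────────────────────────┨   
   ┠─────────┃[protocol.c]│ handler.ts            ┃   
   ┃┏━━━━━━━━━━━━━━━━━━━━━━━━┓────────────────────┃   
   ┃┃ Minesweeper            ┃.h>                 ┃   
   ┃┠────────────────────────┨.h>                 ┃   
   ┃┃■■■■■■■■■■              ┃>                   ┃   
   ┃┃■■■■■■■■■■              ┃h>                  ┃   
   ┃┃■■■■■■■■■■              ┃                    ┃   
   ┃┃■■■■■■■■■■              ┃unt */              ┃   
   ┃┃■■■■■■■■■■              ┃/                   ┃   
   ┃┃■■■■■■■■■■              ┃━━━━━━━━━━━━━━━━━━━━┛   
   ┃┃■■■■■■■■■■              ┃       ┃                
   ┃┗━━━━━━━━━━━━━━━━━━━━━━━━┛mit:   ┃                
   ┗━━━━━━━━━━━━━━━━━━━━━━━━━━━━━━━━━┛                
                                                      
                                                      
                                                      


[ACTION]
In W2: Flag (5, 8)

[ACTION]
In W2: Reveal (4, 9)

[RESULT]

                                                      
                                                      
             ┏━━━━━━━━━━━━━━━━━━━━━━━━━━━━━━━━━━━━┓   
   ┏━━━━━━━━━┃ TabContainer                       ┃   
   ┃ Terminal┠────────────────────────────────────┨   
   ┠─────────┃[protocol.c]│ handler.ts            ┃   
   ┃┏━━━━━━━━━━━━━━━━━━━━━━━━┓────────────────────┃   
   ┃┃ Minesweeper            ┃.h>                 ┃   
   ┃┠────────────────────────┨.h>                 ┃   
   ┃┃■■■■✹■■■✹■              ┃>                   ┃   
   ┃┃■■■■✹■■■■■              ┃h>                  ┃   
   ┃┃■■■■■✹■■■■              ┃                    ┃   
   ┃┃✹■■■■✹✹■■■              ┃unt */              ┃   
   ┃┃■■■✹✹✹✹■■✹              ┃/                   ┃   
   ┃┃■■■■✹■■■⚑■              ┃━━━━━━━━━━━━━━━━━━━━┛   
   ┃┃■■■■■✹■■■■              ┃       ┃                
   ┃┗━━━━━━━━━━━━━━━━━━━━━━━━┛mit:   ┃                
   ┗━━━━━━━━━━━━━━━━━━━━━━━━━━━━━━━━━┛                
                                                      
                                                      
                                                      


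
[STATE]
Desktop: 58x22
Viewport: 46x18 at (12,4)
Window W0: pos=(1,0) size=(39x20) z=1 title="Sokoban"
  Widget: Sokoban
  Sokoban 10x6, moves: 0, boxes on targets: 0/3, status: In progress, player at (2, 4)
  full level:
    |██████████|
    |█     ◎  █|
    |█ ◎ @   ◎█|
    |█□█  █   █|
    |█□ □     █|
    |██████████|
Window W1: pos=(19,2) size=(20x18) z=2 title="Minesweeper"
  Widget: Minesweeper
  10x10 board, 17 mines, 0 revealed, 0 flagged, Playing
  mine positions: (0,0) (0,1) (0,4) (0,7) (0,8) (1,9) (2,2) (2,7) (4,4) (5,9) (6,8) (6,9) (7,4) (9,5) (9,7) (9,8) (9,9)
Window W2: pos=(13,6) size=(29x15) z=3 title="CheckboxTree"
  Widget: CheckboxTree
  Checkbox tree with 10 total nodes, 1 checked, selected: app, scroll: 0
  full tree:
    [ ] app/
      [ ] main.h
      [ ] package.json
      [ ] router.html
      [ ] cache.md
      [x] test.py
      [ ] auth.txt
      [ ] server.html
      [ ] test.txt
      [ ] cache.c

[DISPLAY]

       ┠──────────────────┨┃                  
       ┃■■■■■■■■■■        ┃┃                  
 ┏━━━━━━━━━━━━━━━━━━━━━━━━━━━┓                
 ┃ CheckboxTree              ┃                
 ┠───────────────────────────┨                
0┃>[-] app/                  ┃                
 ┃   [ ] main.h              ┃                
 ┃   [ ] package.json        ┃                
 ┃   [ ] router.html         ┃                
 ┃   [ ] cache.md            ┃                
 ┃   [x] test.py             ┃                
 ┃   [ ] auth.txt            ┃                
 ┃   [ ] server.html         ┃                
 ┃   [ ] test.txt            ┃                
 ┃   [ ] cache.c             ┃                
━┃                           ┃                
 ┗━━━━━━━━━━━━━━━━━━━━━━━━━━━┛                
                                              


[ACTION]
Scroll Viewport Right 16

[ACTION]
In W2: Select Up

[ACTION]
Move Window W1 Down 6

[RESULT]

       ┏━━━━━━━━━━━━━━━━━━┓┃                  
       ┃ Minesweeper      ┃┃                  
 ┏━━━━━━━━━━━━━━━━━━━━━━━━━━━┓                
 ┃ CheckboxTree              ┃                
 ┠───────────────────────────┨                
0┃>[-] app/                  ┃                
 ┃   [ ] main.h              ┃                
 ┃   [ ] package.json        ┃                
 ┃   [ ] router.html         ┃                
 ┃   [ ] cache.md            ┃                
 ┃   [x] test.py             ┃                
 ┃   [ ] auth.txt            ┃                
 ┃   [ ] server.html         ┃                
 ┃   [ ] test.txt            ┃                
 ┃   [ ] cache.c             ┃                
━┃                           ┃                
 ┗━━━━━━━━━━━━━━━━━━━━━━━━━━━┛                
       ┗━━━━━━━━━━━━━━━━━━┛                   


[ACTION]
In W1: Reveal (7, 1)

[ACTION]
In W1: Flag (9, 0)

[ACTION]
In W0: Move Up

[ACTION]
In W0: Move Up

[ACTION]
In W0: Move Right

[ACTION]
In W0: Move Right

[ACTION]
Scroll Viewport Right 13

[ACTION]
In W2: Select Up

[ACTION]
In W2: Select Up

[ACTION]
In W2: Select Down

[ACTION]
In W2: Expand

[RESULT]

       ┏━━━━━━━━━━━━━━━━━━┓┃                  
       ┃ Minesweeper      ┃┃                  
 ┏━━━━━━━━━━━━━━━━━━━━━━━━━━━┓                
 ┃ CheckboxTree              ┃                
 ┠───────────────────────────┨                
0┃ [-] app/                  ┃                
 ┃>  [ ] main.h              ┃                
 ┃   [ ] package.json        ┃                
 ┃   [ ] router.html         ┃                
 ┃   [ ] cache.md            ┃                
 ┃   [x] test.py             ┃                
 ┃   [ ] auth.txt            ┃                
 ┃   [ ] server.html         ┃                
 ┃   [ ] test.txt            ┃                
 ┃   [ ] cache.c             ┃                
━┃                           ┃                
 ┗━━━━━━━━━━━━━━━━━━━━━━━━━━━┛                
       ┗━━━━━━━━━━━━━━━━━━┛                   


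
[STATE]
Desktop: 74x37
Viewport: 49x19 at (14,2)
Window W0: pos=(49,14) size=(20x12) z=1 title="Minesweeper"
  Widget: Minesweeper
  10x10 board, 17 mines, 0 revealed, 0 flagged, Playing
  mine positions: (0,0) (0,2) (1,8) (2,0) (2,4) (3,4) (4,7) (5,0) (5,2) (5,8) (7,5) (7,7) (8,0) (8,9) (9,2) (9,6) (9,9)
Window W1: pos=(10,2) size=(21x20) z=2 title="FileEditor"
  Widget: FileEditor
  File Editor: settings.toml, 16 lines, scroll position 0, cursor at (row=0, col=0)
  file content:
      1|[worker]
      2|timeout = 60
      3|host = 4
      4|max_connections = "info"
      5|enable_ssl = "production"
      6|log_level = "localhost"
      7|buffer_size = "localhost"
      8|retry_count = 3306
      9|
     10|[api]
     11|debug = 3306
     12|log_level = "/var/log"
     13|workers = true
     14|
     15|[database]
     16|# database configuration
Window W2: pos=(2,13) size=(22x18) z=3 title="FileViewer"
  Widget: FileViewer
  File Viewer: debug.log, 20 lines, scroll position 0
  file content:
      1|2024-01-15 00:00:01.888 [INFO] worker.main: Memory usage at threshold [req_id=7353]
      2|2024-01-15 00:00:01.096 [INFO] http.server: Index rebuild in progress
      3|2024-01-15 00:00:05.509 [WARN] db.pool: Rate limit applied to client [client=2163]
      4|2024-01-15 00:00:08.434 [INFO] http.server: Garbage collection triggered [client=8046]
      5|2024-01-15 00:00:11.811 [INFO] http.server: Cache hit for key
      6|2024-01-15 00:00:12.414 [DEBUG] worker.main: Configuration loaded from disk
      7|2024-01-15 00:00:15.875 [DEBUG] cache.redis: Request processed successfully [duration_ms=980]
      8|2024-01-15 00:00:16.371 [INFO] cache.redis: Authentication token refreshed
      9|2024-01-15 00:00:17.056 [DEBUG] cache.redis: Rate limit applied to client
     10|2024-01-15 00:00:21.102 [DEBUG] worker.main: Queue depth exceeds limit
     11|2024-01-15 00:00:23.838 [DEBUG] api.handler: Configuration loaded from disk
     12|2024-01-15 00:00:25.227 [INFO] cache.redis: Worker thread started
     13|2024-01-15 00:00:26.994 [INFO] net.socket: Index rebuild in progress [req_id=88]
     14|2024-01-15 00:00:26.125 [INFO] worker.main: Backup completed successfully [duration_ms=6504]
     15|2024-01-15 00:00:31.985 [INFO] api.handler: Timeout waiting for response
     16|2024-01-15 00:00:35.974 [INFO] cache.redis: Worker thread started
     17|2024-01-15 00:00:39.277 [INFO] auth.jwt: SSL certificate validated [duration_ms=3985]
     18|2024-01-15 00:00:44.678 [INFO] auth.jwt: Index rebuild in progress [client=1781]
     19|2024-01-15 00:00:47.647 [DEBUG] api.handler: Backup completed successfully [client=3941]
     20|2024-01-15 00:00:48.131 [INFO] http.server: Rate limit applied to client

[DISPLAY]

━━━━━━━━━━━━━━━━┓                                
leEditor        ┃                                
────────────────┨                                
rker]          ▲┃                                
eout = 60      █┃                                
t = 4          ░┃                                
_connections = ░┃                                
ble_ssl = "prod░┃                                
_level = "local░┃                                
fer_size = "loc░┃                                
ry_count = 3306░┃                                
━━━━━━━━━┓     ░┃                                
         ┃     ░┃                  ┏━━━━━━━━━━━━━
─────────┨     ░┃                  ┃ Minesweeper 
00:00:01▲┃/var/░┃                  ┠─────────────
00:00:01█┃e    ░┃                  ┃■■■■■■■■■■   
00:00:05░┃     ░┃                  ┃■■■■■■■■■■   
00:00:08░┃     ░┃                  ┃■■■■■■■■■■   
00:00:11░┃nfigu▼┃                  ┃■■■■■■■■■■   


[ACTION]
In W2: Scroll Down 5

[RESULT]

━━━━━━━━━━━━━━━━┓                                
leEditor        ┃                                
────────────────┨                                
rker]          ▲┃                                
eout = 60      █┃                                
t = 4          ░┃                                
_connections = ░┃                                
ble_ssl = "prod░┃                                
_level = "local░┃                                
fer_size = "loc░┃                                
ry_count = 3306░┃                                
━━━━━━━━━┓     ░┃                                
         ┃     ░┃                  ┏━━━━━━━━━━━━━
─────────┨     ░┃                  ┃ Minesweeper 
00:00:12▲┃/var/░┃                  ┠─────────────
00:00:15░┃e    ░┃                  ┃■■■■■■■■■■   
00:00:16░┃     ░┃                  ┃■■■■■■■■■■   
00:00:17░┃     ░┃                  ┃■■■■■■■■■■   
00:00:21░┃nfigu▼┃                  ┃■■■■■■■■■■   


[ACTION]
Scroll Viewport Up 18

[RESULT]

                                                 
                                                 
━━━━━━━━━━━━━━━━┓                                
leEditor        ┃                                
────────────────┨                                
rker]          ▲┃                                
eout = 60      █┃                                
t = 4          ░┃                                
_connections = ░┃                                
ble_ssl = "prod░┃                                
_level = "local░┃                                
fer_size = "loc░┃                                
ry_count = 3306░┃                                
━━━━━━━━━┓     ░┃                                
         ┃     ░┃                  ┏━━━━━━━━━━━━━
─────────┨     ░┃                  ┃ Minesweeper 
00:00:12▲┃/var/░┃                  ┠─────────────
00:00:15░┃e    ░┃                  ┃■■■■■■■■■■   
00:00:16░┃     ░┃                  ┃■■■■■■■■■■   


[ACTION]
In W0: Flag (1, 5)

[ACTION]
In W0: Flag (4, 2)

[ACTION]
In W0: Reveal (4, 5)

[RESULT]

                                                 
                                                 
━━━━━━━━━━━━━━━━┓                                
leEditor        ┃                                
────────────────┨                                
rker]          ▲┃                                
eout = 60      █┃                                
t = 4          ░┃                                
_connections = ░┃                                
ble_ssl = "prod░┃                                
_level = "local░┃                                
fer_size = "loc░┃                                
ry_count = 3306░┃                                
━━━━━━━━━┓     ░┃                                
         ┃     ░┃                  ┏━━━━━━━━━━━━━
─────────┨     ░┃                  ┃ Minesweeper 
00:00:12▲┃/var/░┃                  ┠─────────────
00:00:15░┃e    ░┃                  ┃■■■■■■■■■■   
00:00:16░┃     ░┃                  ┃■■■■■⚑■■■■   


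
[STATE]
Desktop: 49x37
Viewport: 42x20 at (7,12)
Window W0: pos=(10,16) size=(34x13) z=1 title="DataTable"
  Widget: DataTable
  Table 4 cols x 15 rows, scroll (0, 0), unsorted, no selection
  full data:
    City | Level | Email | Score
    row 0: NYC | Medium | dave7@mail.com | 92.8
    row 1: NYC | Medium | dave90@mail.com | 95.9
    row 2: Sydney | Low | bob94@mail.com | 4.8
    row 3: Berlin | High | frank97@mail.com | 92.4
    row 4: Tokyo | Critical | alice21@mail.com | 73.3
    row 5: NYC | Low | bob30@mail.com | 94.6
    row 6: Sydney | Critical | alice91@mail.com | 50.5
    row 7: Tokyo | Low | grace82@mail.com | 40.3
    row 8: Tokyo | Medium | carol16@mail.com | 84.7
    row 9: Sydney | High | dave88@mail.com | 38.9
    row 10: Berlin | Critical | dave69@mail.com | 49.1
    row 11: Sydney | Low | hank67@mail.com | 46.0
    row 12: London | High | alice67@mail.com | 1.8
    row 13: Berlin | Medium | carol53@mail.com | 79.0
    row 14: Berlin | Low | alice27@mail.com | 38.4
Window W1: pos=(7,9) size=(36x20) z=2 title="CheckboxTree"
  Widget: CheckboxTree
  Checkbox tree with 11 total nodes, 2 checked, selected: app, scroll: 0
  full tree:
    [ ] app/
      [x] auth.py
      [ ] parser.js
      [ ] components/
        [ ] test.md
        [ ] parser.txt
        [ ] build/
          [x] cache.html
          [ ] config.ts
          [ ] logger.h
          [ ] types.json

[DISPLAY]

┃>[-] app/                         ┃      
┃   [x] auth.py                    ┃      
┃   [ ] parser.js                  ┃      
┃   [-] components/                ┃      
┃     [ ] test.md                  ┃┓     
┃     [ ] parser.txt               ┃┃     
┃     [-] build/                   ┃┨     
┃       [x] cache.html             ┃┃     
┃       [ ] config.ts              ┃┃     
┃       [ ] logger.h               ┃┃     
┃       [ ] types.json             ┃┃     
┃                                  ┃┃     
┃                                  ┃┃     
┃                                  ┃┃     
┃                                  ┃┃     
┃                                  ┃┃     
┗━━━━━━━━━━━━━━━━━━━━━━━━━━━━━━━━━━┛┛     
                                          
                                          
                                          


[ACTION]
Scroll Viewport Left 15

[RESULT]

       ┃>[-] app/                         
       ┃   [x] auth.py                    
       ┃   [ ] parser.js                  
       ┃   [-] components/                
       ┃     [ ] test.md                  
       ┃     [ ] parser.txt               
       ┃     [-] build/                   
       ┃       [x] cache.html             
       ┃       [ ] config.ts              
       ┃       [ ] logger.h               
       ┃       [ ] types.json             
       ┃                                  
       ┃                                  
       ┃                                  
       ┃                                  
       ┃                                  
       ┗━━━━━━━━━━━━━━━━━━━━━━━━━━━━━━━━━━
                                          
                                          
                                          


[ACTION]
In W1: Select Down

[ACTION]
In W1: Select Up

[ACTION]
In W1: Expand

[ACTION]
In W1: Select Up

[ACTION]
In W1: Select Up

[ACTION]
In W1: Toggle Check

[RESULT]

       ┃>[x] app/                         
       ┃   [x] auth.py                    
       ┃   [x] parser.js                  
       ┃   [x] components/                
       ┃     [x] test.md                  
       ┃     [x] parser.txt               
       ┃     [x] build/                   
       ┃       [x] cache.html             
       ┃       [x] config.ts              
       ┃       [x] logger.h               
       ┃       [x] types.json             
       ┃                                  
       ┃                                  
       ┃                                  
       ┃                                  
       ┃                                  
       ┗━━━━━━━━━━━━━━━━━━━━━━━━━━━━━━━━━━
                                          
                                          
                                          


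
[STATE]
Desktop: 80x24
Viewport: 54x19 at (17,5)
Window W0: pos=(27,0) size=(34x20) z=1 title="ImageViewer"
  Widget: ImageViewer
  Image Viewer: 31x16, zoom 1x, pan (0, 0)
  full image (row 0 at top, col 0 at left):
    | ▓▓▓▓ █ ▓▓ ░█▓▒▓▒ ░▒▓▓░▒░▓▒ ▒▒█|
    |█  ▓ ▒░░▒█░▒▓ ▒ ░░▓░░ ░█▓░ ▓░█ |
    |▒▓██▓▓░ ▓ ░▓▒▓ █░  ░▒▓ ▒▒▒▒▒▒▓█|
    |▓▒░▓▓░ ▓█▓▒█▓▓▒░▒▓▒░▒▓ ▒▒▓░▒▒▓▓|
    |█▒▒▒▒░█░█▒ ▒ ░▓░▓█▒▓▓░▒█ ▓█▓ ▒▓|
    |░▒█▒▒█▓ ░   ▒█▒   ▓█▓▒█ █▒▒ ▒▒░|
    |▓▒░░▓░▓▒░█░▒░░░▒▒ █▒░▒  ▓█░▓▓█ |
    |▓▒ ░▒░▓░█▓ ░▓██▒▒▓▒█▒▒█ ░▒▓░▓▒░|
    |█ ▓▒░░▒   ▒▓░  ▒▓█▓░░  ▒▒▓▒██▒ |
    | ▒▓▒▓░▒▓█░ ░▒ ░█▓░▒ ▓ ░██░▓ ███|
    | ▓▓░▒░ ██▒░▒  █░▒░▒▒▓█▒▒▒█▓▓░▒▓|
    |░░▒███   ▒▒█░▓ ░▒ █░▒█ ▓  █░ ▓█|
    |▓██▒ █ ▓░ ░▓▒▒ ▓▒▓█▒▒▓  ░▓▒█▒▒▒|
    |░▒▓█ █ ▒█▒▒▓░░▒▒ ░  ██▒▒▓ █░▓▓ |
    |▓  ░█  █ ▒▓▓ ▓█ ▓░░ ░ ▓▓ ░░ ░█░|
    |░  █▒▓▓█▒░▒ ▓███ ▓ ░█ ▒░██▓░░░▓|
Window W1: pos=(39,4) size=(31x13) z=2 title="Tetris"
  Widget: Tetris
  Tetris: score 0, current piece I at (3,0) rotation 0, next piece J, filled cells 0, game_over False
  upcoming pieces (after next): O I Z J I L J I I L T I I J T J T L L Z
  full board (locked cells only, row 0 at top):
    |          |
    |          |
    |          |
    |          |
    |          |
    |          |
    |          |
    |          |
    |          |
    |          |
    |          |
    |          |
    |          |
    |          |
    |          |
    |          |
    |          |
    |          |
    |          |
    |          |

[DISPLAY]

          ┃▒▓██▓▓░ ▓ ░┃ Tetris                      ┃ 
          ┃▓▒░▓▓░ ▓█▓▒┠─────────────────────────────┨ 
          ┃█▒▒▒▒░█░█▒ ┃          │Next:             ┃ 
          ┃░▒█▒▒█▓ ░  ┃          │█                 ┃ 
          ┃▓▒░░▓░▓▒░█░┃          │███               ┃ 
          ┃▓▒ ░▒░▓░█▓ ┃          │                  ┃ 
          ┃█ ▓▒░░▒   ▒┃          │                  ┃ 
          ┃ ▒▓▒▓░▒▓█░ ┃          │                  ┃ 
          ┃ ▓▓░▒░ ██▒░┃          │Score:            ┃ 
          ┃░░▒███   ▒▒┃          │0                 ┃ 
          ┃▓██▒ █ ▓░ ░┃          │                  ┃ 
          ┃░▒▓█ █ ▒█▒▒┗━━━━━━━━━━━━━━━━━━━━━━━━━━━━━┛ 
          ┃▓  ░█  █ ▒▓▓ ▓█ ▓░░ ░ ▓▓ ░░ ░█░ ┃          
          ┃░  █▒▓▓█▒░▒ ▓███ ▓ ░█ ▒░██▓░░░▓ ┃          
          ┗━━━━━━━━━━━━━━━━━━━━━━━━━━━━━━━━┛          
                                                      
                                                      
                                                      
                                                      


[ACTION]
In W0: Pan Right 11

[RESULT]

          ┃▓▒▓ █░  ░▒▓┃ Tetris                      ┃ 
          ┃█▓▓▒░▒▓▒░▒▓┠─────────────────────────────┨ 
          ┃▒ ░▓░▓█▒▓▓░┃          │Next:             ┃ 
          ┃ ▒█▒   ▓█▓▒┃          │█                 ┃ 
          ┃▒░░░▒▒ █▒░▒┃          │███               ┃ 
          ┃░▓██▒▒▓▒█▒▒┃          │                  ┃ 
          ┃▓░  ▒▓█▓░░ ┃          │                  ┃ 
          ┃░▒ ░█▓░▒ ▓ ┃          │                  ┃ 
          ┃▒  █░▒░▒▒▓█┃          │Score:            ┃ 
          ┃█░▓ ░▒ █░▒█┃          │0                 ┃ 
          ┃▓▒▒ ▓▒▓█▒▒▓┃          │                  ┃ 
          ┃▓░░▒▒ ░  ██┗━━━━━━━━━━━━━━━━━━━━━━━━━━━━━┛ 
          ┃▓ ▓█ ▓░░ ░ ▓▓ ░░ ░█░            ┃          
          ┃ ▓███ ▓ ░█ ▒░██▓░░░▓            ┃          
          ┗━━━━━━━━━━━━━━━━━━━━━━━━━━━━━━━━┛          
                                                      
                                                      
                                                      
                                                      


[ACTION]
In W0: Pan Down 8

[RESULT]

          ┃▒  █░▒░▒▒▓█┃ Tetris                      ┃ 
          ┃█░▓ ░▒ █░▒█┠─────────────────────────────┨ 
          ┃▓▒▒ ▓▒▓█▒▒▓┃          │Next:             ┃ 
          ┃▓░░▒▒ ░  ██┃          │█                 ┃ 
          ┃▓ ▓█ ▓░░ ░ ┃          │███               ┃ 
          ┃ ▓███ ▓ ░█ ┃          │                  ┃ 
          ┃           ┃          │                  ┃ 
          ┃           ┃          │                  ┃ 
          ┃           ┃          │Score:            ┃ 
          ┃           ┃          │0                 ┃ 
          ┃           ┃          │                  ┃ 
          ┃           ┗━━━━━━━━━━━━━━━━━━━━━━━━━━━━━┛ 
          ┃                                ┃          
          ┃                                ┃          
          ┗━━━━━━━━━━━━━━━━━━━━━━━━━━━━━━━━┛          
                                                      
                                                      
                                                      
                                                      


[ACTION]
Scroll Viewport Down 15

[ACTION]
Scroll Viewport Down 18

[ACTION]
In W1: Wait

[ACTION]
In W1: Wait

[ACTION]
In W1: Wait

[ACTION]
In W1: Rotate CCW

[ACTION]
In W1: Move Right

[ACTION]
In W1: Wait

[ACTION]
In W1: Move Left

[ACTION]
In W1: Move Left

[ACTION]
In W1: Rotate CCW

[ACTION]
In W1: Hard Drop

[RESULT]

          ┃▒  █░▒░▒▒▓█┃ Tetris                      ┃ 
          ┃█░▓ ░▒ █░▒█┠─────────────────────────────┨ 
          ┃▓▒▒ ▓▒▓█▒▒▓┃          │Next:             ┃ 
          ┃▓░░▒▒ ░  ██┃          │▓▓                ┃ 
          ┃▓ ▓█ ▓░░ ░ ┃          │▓▓                ┃ 
          ┃ ▓███ ▓ ░█ ┃          │                  ┃ 
          ┃           ┃          │                  ┃ 
          ┃           ┃          │                  ┃ 
          ┃           ┃          │Score:            ┃ 
          ┃           ┃          │0                 ┃ 
          ┃           ┃  ████    │                  ┃ 
          ┃           ┗━━━━━━━━━━━━━━━━━━━━━━━━━━━━━┛ 
          ┃                                ┃          
          ┃                                ┃          
          ┗━━━━━━━━━━━━━━━━━━━━━━━━━━━━━━━━┛          
                                                      
                                                      
                                                      
                                                      
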